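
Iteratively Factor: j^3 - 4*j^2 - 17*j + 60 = (j - 5)*(j^2 + j - 12) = (j - 5)*(j + 4)*(j - 3)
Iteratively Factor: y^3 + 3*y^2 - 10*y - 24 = (y + 2)*(y^2 + y - 12) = (y + 2)*(y + 4)*(y - 3)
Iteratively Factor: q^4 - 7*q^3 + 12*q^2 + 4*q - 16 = (q + 1)*(q^3 - 8*q^2 + 20*q - 16) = (q - 2)*(q + 1)*(q^2 - 6*q + 8) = (q - 4)*(q - 2)*(q + 1)*(q - 2)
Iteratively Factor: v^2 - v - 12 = (v - 4)*(v + 3)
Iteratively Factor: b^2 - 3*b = (b - 3)*(b)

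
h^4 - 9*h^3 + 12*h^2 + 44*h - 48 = (h - 6)*(h - 4)*(h - 1)*(h + 2)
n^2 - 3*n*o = n*(n - 3*o)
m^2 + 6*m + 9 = (m + 3)^2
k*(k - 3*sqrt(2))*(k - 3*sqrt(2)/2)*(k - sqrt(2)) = k^4 - 11*sqrt(2)*k^3/2 + 18*k^2 - 9*sqrt(2)*k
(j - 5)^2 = j^2 - 10*j + 25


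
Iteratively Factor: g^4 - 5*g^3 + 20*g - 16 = (g - 2)*(g^3 - 3*g^2 - 6*g + 8) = (g - 4)*(g - 2)*(g^2 + g - 2) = (g - 4)*(g - 2)*(g - 1)*(g + 2)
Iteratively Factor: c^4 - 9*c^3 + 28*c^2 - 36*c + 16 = (c - 2)*(c^3 - 7*c^2 + 14*c - 8) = (c - 4)*(c - 2)*(c^2 - 3*c + 2) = (c - 4)*(c - 2)^2*(c - 1)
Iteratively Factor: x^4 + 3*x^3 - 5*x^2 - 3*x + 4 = (x + 1)*(x^3 + 2*x^2 - 7*x + 4) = (x - 1)*(x + 1)*(x^2 + 3*x - 4) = (x - 1)^2*(x + 1)*(x + 4)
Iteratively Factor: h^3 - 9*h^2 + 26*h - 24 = (h - 4)*(h^2 - 5*h + 6) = (h - 4)*(h - 3)*(h - 2)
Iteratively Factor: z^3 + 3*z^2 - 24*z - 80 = (z + 4)*(z^2 - z - 20) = (z - 5)*(z + 4)*(z + 4)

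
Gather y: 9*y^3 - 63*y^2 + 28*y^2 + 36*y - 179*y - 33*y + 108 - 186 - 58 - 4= 9*y^3 - 35*y^2 - 176*y - 140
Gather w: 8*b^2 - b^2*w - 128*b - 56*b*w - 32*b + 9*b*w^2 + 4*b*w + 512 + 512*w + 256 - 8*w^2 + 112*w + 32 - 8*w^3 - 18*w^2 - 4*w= 8*b^2 - 160*b - 8*w^3 + w^2*(9*b - 26) + w*(-b^2 - 52*b + 620) + 800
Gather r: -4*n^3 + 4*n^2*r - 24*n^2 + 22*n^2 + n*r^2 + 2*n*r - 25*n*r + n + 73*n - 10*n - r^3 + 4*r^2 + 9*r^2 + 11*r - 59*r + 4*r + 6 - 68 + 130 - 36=-4*n^3 - 2*n^2 + 64*n - r^3 + r^2*(n + 13) + r*(4*n^2 - 23*n - 44) + 32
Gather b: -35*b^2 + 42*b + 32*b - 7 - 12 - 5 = -35*b^2 + 74*b - 24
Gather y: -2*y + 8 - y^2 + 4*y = -y^2 + 2*y + 8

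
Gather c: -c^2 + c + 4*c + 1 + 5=-c^2 + 5*c + 6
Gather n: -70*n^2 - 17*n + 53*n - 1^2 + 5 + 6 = -70*n^2 + 36*n + 10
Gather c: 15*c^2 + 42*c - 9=15*c^2 + 42*c - 9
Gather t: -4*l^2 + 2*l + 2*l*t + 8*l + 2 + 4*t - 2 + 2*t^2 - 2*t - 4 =-4*l^2 + 10*l + 2*t^2 + t*(2*l + 2) - 4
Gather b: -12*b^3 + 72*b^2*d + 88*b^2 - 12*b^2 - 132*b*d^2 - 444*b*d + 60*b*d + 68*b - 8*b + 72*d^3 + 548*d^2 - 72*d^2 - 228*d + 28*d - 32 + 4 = -12*b^3 + b^2*(72*d + 76) + b*(-132*d^2 - 384*d + 60) + 72*d^3 + 476*d^2 - 200*d - 28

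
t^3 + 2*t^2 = t^2*(t + 2)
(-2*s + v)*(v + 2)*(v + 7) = -2*s*v^2 - 18*s*v - 28*s + v^3 + 9*v^2 + 14*v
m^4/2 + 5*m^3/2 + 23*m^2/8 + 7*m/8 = m*(m/2 + 1/4)*(m + 1)*(m + 7/2)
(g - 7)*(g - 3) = g^2 - 10*g + 21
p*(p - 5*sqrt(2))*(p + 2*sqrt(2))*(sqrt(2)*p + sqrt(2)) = sqrt(2)*p^4 - 6*p^3 + sqrt(2)*p^3 - 20*sqrt(2)*p^2 - 6*p^2 - 20*sqrt(2)*p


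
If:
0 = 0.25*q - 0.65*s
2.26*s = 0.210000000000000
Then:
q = 0.24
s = 0.09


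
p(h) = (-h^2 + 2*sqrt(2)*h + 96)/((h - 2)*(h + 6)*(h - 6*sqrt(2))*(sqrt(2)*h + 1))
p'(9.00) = -0.14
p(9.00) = 0.05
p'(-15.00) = 0.00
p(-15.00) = 0.00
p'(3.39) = 0.22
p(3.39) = -0.24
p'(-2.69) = -0.10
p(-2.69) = -0.17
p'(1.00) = 0.32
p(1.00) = 0.77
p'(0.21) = -0.44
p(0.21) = 0.81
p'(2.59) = 1.37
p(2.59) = -0.69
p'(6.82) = 0.00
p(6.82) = -0.06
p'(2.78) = 0.77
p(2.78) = -0.50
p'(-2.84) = -0.08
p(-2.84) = -0.15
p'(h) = (-2*h + 2*sqrt(2))/((h - 2)*(h + 6)*(h - 6*sqrt(2))*(sqrt(2)*h + 1)) - sqrt(2)*(-h^2 + 2*sqrt(2)*h + 96)/((h - 2)*(h + 6)*(h - 6*sqrt(2))*(sqrt(2)*h + 1)^2) - (-h^2 + 2*sqrt(2)*h + 96)/((h - 2)*(h + 6)*(h - 6*sqrt(2))^2*(sqrt(2)*h + 1)) - (-h^2 + 2*sqrt(2)*h + 96)/((h - 2)*(h + 6)^2*(h - 6*sqrt(2))*(sqrt(2)*h + 1)) - (-h^2 + 2*sqrt(2)*h + 96)/((h - 2)^2*(h + 6)*(h - 6*sqrt(2))*(sqrt(2)*h + 1)) = (2*sqrt(2)*h^5 - 23*h^4 + 4*sqrt(2)*h^4 - 340*sqrt(2)*h^3 - 32*h^3 - 1040*sqrt(2)*h^2 + 3108*h^2 + 3312*sqrt(2)*h + 8448*h - 12384 + 2304*sqrt(2))/(2*h^8 - 22*sqrt(2)*h^7 + 16*h^7 - 176*sqrt(2)*h^6 + 81*h^6 + 308*sqrt(2)*h^5 + 584*h^5 - 416*h^4 + 3168*sqrt(2)*h^4 - 8736*h^3 - 4224*sqrt(2)*h^3 - 12672*sqrt(2)*h^2 + 13392*h^2 - 6912*h + 19008*sqrt(2)*h + 10368)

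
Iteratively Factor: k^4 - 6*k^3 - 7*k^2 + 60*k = (k + 3)*(k^3 - 9*k^2 + 20*k) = k*(k + 3)*(k^2 - 9*k + 20) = k*(k - 5)*(k + 3)*(k - 4)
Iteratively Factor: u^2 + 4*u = (u + 4)*(u)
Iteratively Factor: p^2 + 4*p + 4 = (p + 2)*(p + 2)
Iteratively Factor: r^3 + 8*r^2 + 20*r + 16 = (r + 2)*(r^2 + 6*r + 8) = (r + 2)*(r + 4)*(r + 2)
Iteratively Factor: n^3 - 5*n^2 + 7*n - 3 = (n - 1)*(n^2 - 4*n + 3) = (n - 1)^2*(n - 3)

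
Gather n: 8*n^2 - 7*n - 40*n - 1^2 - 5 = 8*n^2 - 47*n - 6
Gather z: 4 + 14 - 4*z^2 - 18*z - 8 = -4*z^2 - 18*z + 10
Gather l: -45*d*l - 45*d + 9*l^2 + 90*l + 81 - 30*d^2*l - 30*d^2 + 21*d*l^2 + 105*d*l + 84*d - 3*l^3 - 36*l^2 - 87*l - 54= -30*d^2 + 39*d - 3*l^3 + l^2*(21*d - 27) + l*(-30*d^2 + 60*d + 3) + 27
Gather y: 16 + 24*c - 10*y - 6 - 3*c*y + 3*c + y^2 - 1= 27*c + y^2 + y*(-3*c - 10) + 9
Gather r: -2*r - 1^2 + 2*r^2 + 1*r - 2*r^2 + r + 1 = 0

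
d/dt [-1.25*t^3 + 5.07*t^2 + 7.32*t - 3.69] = -3.75*t^2 + 10.14*t + 7.32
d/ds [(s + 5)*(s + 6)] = 2*s + 11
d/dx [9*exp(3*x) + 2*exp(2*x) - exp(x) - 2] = (27*exp(2*x) + 4*exp(x) - 1)*exp(x)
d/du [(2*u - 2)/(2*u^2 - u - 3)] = 2*(2*u^2 - u - (u - 1)*(4*u - 1) - 3)/(-2*u^2 + u + 3)^2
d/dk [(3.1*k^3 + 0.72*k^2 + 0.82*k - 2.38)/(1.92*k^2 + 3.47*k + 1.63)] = (5.952*k^4 + 21.514*k^3 + 16.083*k^2 + 11.4864*k + 9.5952)/(3.6864*k^4 + 13.3248*k^3 + 18.3001*k^2 + 11.3122*k + 2.6569)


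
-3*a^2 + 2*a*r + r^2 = (-a + r)*(3*a + r)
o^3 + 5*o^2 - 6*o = o*(o - 1)*(o + 6)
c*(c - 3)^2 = c^3 - 6*c^2 + 9*c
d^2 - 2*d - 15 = (d - 5)*(d + 3)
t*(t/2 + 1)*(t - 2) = t^3/2 - 2*t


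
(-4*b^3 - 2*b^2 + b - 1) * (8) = -32*b^3 - 16*b^2 + 8*b - 8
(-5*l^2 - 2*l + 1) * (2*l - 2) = -10*l^3 + 6*l^2 + 6*l - 2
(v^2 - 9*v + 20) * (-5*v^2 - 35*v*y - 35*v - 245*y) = -5*v^4 - 35*v^3*y + 10*v^3 + 70*v^2*y + 215*v^2 + 1505*v*y - 700*v - 4900*y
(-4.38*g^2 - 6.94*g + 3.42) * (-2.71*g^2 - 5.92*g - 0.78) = 11.8698*g^4 + 44.737*g^3 + 35.233*g^2 - 14.8332*g - 2.6676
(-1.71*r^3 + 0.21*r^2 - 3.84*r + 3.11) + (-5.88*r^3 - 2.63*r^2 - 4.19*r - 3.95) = -7.59*r^3 - 2.42*r^2 - 8.03*r - 0.84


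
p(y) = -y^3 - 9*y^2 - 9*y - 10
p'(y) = -3*y^2 - 18*y - 9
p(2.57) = -109.55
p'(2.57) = -75.07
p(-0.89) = -8.41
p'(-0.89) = 4.64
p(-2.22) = -23.43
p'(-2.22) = 16.17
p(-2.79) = -33.23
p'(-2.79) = 17.87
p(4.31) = -296.04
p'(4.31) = -142.31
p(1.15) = -33.77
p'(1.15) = -33.67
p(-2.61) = -30.04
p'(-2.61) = 17.54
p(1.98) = -70.87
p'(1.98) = -56.40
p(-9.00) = 71.00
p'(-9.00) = -90.00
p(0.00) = -10.00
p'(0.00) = -9.00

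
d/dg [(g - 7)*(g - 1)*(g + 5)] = 3*g^2 - 6*g - 33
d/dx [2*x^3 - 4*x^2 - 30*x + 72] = 6*x^2 - 8*x - 30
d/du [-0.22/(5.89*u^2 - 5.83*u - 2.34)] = (2.5916*u - 1.2826)/(-5.89*u^2 + 5.83*u + 2.34)^2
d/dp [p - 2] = 1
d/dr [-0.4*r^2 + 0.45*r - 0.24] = 0.45 - 0.8*r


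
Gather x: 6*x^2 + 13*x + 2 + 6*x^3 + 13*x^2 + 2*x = 6*x^3 + 19*x^2 + 15*x + 2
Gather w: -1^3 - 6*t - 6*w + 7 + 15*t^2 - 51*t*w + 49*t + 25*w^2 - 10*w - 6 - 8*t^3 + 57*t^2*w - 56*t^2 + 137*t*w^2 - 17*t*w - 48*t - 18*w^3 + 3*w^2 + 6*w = -8*t^3 - 41*t^2 - 5*t - 18*w^3 + w^2*(137*t + 28) + w*(57*t^2 - 68*t - 10)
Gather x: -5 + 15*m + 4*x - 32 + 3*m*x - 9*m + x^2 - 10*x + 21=6*m + x^2 + x*(3*m - 6) - 16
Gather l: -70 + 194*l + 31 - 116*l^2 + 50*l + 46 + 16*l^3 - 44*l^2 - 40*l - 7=16*l^3 - 160*l^2 + 204*l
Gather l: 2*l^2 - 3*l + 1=2*l^2 - 3*l + 1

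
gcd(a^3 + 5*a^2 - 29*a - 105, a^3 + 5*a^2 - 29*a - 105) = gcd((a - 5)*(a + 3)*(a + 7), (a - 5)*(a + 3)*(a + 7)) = a^3 + 5*a^2 - 29*a - 105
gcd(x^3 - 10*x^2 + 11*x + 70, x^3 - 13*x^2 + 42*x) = x - 7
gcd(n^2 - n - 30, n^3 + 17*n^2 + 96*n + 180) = n + 5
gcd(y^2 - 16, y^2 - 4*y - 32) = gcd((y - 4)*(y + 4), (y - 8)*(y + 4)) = y + 4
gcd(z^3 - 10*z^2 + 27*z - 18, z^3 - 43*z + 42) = z^2 - 7*z + 6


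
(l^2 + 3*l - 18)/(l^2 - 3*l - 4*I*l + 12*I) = (l + 6)/(l - 4*I)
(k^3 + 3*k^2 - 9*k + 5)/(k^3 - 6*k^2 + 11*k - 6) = (k^2 + 4*k - 5)/(k^2 - 5*k + 6)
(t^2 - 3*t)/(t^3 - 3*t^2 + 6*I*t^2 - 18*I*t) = 1/(t + 6*I)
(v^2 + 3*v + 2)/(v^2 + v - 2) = (v + 1)/(v - 1)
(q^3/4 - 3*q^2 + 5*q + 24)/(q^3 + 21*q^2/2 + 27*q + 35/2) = (q^3 - 12*q^2 + 20*q + 96)/(2*(2*q^3 + 21*q^2 + 54*q + 35))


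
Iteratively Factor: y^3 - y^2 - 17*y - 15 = (y + 3)*(y^2 - 4*y - 5) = (y + 1)*(y + 3)*(y - 5)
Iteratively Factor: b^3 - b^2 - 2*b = (b)*(b^2 - b - 2) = b*(b + 1)*(b - 2)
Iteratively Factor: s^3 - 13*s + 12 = (s + 4)*(s^2 - 4*s + 3) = (s - 1)*(s + 4)*(s - 3)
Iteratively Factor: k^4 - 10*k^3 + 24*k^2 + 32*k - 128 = (k - 4)*(k^3 - 6*k^2 + 32) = (k - 4)*(k + 2)*(k^2 - 8*k + 16) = (k - 4)^2*(k + 2)*(k - 4)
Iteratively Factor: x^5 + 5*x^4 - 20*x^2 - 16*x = (x + 4)*(x^4 + x^3 - 4*x^2 - 4*x) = (x - 2)*(x + 4)*(x^3 + 3*x^2 + 2*x) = (x - 2)*(x + 2)*(x + 4)*(x^2 + x) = (x - 2)*(x + 1)*(x + 2)*(x + 4)*(x)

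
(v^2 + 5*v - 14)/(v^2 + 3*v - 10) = (v + 7)/(v + 5)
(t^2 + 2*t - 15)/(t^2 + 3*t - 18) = (t + 5)/(t + 6)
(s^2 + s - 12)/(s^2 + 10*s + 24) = (s - 3)/(s + 6)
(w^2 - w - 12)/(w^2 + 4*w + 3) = (w - 4)/(w + 1)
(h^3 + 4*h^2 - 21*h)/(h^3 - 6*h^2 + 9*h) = (h + 7)/(h - 3)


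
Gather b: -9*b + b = -8*b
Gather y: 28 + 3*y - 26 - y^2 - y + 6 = -y^2 + 2*y + 8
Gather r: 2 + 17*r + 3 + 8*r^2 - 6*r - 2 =8*r^2 + 11*r + 3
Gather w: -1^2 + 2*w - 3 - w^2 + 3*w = -w^2 + 5*w - 4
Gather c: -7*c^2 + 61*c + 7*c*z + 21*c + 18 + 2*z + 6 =-7*c^2 + c*(7*z + 82) + 2*z + 24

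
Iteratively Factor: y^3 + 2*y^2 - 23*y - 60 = (y + 3)*(y^2 - y - 20) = (y - 5)*(y + 3)*(y + 4)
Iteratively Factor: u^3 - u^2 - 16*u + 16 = (u - 1)*(u^2 - 16) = (u - 1)*(u + 4)*(u - 4)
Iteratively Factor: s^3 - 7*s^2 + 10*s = (s - 2)*(s^2 - 5*s) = (s - 5)*(s - 2)*(s)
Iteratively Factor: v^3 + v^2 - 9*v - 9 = (v - 3)*(v^2 + 4*v + 3) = (v - 3)*(v + 1)*(v + 3)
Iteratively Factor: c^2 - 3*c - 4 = (c - 4)*(c + 1)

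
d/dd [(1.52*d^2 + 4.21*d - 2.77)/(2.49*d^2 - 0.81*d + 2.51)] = (-11.7141*d^2 + 21.425*d + 8.3234)/(6.2001*d^4 - 4.0338*d^3 + 13.1559*d^2 - 4.0662*d + 6.3001)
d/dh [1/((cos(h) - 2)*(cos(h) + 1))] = (-sin(h) + sin(2*h))/((cos(h) - 2)^2*(cos(h) + 1)^2)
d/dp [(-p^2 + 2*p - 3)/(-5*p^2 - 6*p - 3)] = 8*(2*p^2 - 3*p - 3)/(25*p^4 + 60*p^3 + 66*p^2 + 36*p + 9)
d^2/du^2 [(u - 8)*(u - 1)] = 2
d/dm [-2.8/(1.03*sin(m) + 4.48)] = 2.884*cos(m)/(1.03*sin(m) + 4.48)^2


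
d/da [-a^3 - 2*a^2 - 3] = a*(-3*a - 4)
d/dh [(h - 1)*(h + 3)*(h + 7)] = 3*h^2 + 18*h + 11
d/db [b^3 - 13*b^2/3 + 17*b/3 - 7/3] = 3*b^2 - 26*b/3 + 17/3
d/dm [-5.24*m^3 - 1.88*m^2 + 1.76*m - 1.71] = -15.72*m^2 - 3.76*m + 1.76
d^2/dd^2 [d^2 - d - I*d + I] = 2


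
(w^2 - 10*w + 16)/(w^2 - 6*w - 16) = (w - 2)/(w + 2)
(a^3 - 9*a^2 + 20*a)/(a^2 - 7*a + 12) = a*(a - 5)/(a - 3)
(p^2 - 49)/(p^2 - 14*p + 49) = (p + 7)/(p - 7)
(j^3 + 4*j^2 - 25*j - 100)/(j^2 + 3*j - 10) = (j^2 - j - 20)/(j - 2)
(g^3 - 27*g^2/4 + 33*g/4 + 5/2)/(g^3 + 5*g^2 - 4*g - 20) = (4*g^2 - 19*g - 5)/(4*(g^2 + 7*g + 10))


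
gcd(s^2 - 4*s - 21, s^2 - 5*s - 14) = s - 7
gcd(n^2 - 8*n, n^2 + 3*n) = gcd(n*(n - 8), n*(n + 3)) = n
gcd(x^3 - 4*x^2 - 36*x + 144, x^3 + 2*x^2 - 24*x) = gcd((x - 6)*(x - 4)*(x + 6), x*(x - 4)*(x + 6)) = x^2 + 2*x - 24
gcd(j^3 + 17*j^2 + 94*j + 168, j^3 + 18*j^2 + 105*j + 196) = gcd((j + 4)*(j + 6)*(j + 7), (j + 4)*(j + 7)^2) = j^2 + 11*j + 28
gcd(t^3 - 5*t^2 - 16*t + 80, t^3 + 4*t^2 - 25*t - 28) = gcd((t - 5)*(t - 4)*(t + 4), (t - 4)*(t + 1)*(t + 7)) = t - 4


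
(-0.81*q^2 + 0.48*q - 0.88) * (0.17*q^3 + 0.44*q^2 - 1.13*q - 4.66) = -0.1377*q^5 - 0.2748*q^4 + 0.9769*q^3 + 2.845*q^2 - 1.2424*q + 4.1008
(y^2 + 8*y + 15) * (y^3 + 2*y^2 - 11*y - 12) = y^5 + 10*y^4 + 20*y^3 - 70*y^2 - 261*y - 180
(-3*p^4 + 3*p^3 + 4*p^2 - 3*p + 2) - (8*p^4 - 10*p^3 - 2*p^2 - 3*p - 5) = -11*p^4 + 13*p^3 + 6*p^2 + 7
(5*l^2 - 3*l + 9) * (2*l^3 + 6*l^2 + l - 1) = 10*l^5 + 24*l^4 + 5*l^3 + 46*l^2 + 12*l - 9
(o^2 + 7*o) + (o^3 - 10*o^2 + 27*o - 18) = o^3 - 9*o^2 + 34*o - 18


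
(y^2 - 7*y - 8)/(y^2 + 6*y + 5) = (y - 8)/(y + 5)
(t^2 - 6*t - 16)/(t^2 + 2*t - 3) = (t^2 - 6*t - 16)/(t^2 + 2*t - 3)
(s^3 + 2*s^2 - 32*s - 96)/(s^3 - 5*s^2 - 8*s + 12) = (s^2 + 8*s + 16)/(s^2 + s - 2)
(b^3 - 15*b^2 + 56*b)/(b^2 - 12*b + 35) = b*(b - 8)/(b - 5)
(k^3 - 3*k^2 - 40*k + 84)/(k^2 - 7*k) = k + 4 - 12/k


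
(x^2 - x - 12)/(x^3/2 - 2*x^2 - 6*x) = 2*(-x^2 + x + 12)/(x*(-x^2 + 4*x + 12))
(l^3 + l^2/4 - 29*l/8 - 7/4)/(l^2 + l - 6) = (8*l^2 + 18*l + 7)/(8*(l + 3))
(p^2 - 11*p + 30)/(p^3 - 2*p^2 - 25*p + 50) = (p - 6)/(p^2 + 3*p - 10)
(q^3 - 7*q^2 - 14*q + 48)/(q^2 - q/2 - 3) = 2*(q^2 - 5*q - 24)/(2*q + 3)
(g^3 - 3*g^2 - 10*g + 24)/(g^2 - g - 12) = g - 2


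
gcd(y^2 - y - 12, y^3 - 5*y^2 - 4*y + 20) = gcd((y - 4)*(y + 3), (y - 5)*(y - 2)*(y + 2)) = 1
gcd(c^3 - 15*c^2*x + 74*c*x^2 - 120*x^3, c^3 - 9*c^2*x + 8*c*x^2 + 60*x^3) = c^2 - 11*c*x + 30*x^2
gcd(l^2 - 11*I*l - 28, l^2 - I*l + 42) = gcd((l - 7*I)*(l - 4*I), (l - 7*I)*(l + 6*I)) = l - 7*I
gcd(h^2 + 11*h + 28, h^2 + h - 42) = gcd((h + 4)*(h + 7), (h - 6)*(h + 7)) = h + 7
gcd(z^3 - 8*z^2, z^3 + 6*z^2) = z^2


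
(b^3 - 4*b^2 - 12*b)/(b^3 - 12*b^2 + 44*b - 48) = b*(b + 2)/(b^2 - 6*b + 8)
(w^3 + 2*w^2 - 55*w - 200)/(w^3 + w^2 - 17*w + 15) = (w^2 - 3*w - 40)/(w^2 - 4*w + 3)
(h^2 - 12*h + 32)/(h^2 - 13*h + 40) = (h - 4)/(h - 5)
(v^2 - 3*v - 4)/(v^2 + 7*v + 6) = (v - 4)/(v + 6)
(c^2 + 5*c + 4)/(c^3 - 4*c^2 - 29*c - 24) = (c + 4)/(c^2 - 5*c - 24)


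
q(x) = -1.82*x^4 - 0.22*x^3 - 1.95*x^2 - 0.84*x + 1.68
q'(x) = -7.28*x^3 - 0.66*x^2 - 3.9*x - 0.84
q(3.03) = -178.29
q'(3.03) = -221.23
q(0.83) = -1.35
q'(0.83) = -8.69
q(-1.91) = -26.52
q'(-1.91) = 54.93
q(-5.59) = -1793.26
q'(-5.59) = 1271.98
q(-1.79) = -20.49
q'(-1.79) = 45.78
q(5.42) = -1665.80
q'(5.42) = -1200.49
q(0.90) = -2.01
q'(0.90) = -10.19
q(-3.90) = -432.70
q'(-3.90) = 436.17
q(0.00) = 1.68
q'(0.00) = -0.84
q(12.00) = -38408.88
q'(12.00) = -12722.52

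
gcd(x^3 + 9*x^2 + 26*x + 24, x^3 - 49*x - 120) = x + 3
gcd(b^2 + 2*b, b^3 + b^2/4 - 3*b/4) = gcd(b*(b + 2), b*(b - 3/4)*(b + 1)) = b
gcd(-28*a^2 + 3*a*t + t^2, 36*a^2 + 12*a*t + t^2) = 1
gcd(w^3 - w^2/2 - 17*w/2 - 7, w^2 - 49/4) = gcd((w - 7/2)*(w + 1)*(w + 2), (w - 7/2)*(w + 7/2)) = w - 7/2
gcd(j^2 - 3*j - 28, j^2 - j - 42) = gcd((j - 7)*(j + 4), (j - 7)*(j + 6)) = j - 7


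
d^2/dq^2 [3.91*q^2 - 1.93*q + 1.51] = 7.82000000000000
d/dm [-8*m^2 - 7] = -16*m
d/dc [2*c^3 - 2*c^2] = 2*c*(3*c - 2)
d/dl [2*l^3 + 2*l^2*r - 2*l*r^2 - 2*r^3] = 6*l^2 + 4*l*r - 2*r^2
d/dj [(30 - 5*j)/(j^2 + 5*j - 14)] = 5*(j^2 - 12*j - 16)/(j^4 + 10*j^3 - 3*j^2 - 140*j + 196)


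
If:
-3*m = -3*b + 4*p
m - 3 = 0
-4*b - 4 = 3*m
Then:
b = -13/4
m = 3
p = -75/16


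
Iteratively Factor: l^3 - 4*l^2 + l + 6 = (l - 3)*(l^2 - l - 2) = (l - 3)*(l - 2)*(l + 1)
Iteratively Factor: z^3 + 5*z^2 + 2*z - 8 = (z + 2)*(z^2 + 3*z - 4) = (z - 1)*(z + 2)*(z + 4)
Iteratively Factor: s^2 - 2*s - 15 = (s + 3)*(s - 5)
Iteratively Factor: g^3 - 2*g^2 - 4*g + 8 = (g - 2)*(g^2 - 4) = (g - 2)^2*(g + 2)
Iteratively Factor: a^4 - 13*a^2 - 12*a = (a + 1)*(a^3 - a^2 - 12*a) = (a + 1)*(a + 3)*(a^2 - 4*a) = a*(a + 1)*(a + 3)*(a - 4)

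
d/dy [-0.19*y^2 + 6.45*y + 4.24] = 6.45 - 0.38*y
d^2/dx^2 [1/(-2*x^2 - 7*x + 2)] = 2*(4*x^2 + 14*x - (4*x + 7)^2 - 4)/(2*x^2 + 7*x - 2)^3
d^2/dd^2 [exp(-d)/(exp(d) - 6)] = ((exp(d) - 6)^2 + (exp(d) - 6)*exp(d) + 2*exp(2*d))*exp(-d)/(exp(d) - 6)^3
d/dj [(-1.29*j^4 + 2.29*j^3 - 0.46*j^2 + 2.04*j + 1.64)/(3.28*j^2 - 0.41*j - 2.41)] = (-8.4624*j^5 + 9.0979*j^4 + 10.5578*j^3 - 23.0593*j^2 - 8.5412*j - 4.244)/(10.7584*j^4 - 2.6896*j^3 - 15.6415*j^2 + 1.9762*j + 5.8081)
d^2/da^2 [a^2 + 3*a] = 2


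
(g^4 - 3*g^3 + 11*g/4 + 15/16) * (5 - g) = -g^5 + 8*g^4 - 15*g^3 - 11*g^2/4 + 205*g/16 + 75/16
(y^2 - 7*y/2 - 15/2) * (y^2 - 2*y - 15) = y^4 - 11*y^3/2 - 31*y^2/2 + 135*y/2 + 225/2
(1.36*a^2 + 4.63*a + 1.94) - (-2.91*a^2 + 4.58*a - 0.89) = 4.27*a^2 + 0.0499999999999998*a + 2.83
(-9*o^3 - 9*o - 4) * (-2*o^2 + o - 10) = 18*o^5 - 9*o^4 + 108*o^3 - o^2 + 86*o + 40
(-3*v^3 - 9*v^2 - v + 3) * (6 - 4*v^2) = 12*v^5 + 36*v^4 - 14*v^3 - 66*v^2 - 6*v + 18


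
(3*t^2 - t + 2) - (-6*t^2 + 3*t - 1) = 9*t^2 - 4*t + 3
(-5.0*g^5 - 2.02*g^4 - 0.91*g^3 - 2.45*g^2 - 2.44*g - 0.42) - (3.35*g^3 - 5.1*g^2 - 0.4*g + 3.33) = -5.0*g^5 - 2.02*g^4 - 4.26*g^3 + 2.65*g^2 - 2.04*g - 3.75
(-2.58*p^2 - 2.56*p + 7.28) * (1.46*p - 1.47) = -3.7668*p^3 + 0.0550000000000002*p^2 + 14.392*p - 10.7016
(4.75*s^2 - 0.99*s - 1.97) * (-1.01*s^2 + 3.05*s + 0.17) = -4.7975*s^4 + 15.4874*s^3 - 0.2223*s^2 - 6.1768*s - 0.3349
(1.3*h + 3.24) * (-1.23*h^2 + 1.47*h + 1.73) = -1.599*h^3 - 2.0742*h^2 + 7.0118*h + 5.6052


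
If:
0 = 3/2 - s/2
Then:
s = 3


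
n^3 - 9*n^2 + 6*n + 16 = (n - 8)*(n - 2)*(n + 1)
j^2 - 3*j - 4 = (j - 4)*(j + 1)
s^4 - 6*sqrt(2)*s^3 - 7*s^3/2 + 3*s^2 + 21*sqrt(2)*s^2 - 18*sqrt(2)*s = s*(s - 2)*(s - 3/2)*(s - 6*sqrt(2))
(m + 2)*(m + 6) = m^2 + 8*m + 12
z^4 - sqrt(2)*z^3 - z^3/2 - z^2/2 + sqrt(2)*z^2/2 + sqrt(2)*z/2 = z*(z - 1)*(z + 1/2)*(z - sqrt(2))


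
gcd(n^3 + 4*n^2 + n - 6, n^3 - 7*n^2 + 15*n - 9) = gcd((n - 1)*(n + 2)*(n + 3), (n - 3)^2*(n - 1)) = n - 1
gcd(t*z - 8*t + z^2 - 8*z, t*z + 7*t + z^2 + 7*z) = t + z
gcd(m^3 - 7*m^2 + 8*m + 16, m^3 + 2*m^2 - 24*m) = m - 4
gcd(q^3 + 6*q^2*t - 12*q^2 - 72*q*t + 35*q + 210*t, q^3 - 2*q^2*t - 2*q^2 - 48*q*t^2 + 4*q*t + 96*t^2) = q + 6*t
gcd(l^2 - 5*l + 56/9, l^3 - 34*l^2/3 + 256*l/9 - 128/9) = l - 8/3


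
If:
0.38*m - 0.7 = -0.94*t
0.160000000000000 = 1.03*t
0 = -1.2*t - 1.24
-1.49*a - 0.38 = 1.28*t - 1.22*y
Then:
No Solution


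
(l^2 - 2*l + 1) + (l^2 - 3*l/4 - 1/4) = 2*l^2 - 11*l/4 + 3/4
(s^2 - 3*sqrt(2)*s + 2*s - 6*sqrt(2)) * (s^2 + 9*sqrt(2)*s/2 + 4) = s^4 + 2*s^3 + 3*sqrt(2)*s^3/2 - 23*s^2 + 3*sqrt(2)*s^2 - 46*s - 12*sqrt(2)*s - 24*sqrt(2)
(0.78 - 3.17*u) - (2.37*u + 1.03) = -5.54*u - 0.25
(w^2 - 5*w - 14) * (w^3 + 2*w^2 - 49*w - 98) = w^5 - 3*w^4 - 73*w^3 + 119*w^2 + 1176*w + 1372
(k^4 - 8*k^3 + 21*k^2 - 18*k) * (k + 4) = k^5 - 4*k^4 - 11*k^3 + 66*k^2 - 72*k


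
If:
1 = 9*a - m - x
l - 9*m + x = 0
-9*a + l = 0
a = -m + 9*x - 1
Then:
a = 9/62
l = 81/62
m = 5/31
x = 9/62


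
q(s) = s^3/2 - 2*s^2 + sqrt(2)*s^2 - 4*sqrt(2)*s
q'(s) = 3*s^2/2 - 4*s + 2*sqrt(2)*s - 4*sqrt(2)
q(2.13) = -9.87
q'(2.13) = -1.35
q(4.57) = 9.64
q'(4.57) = 20.32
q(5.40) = 31.10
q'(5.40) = 31.76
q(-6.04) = -97.38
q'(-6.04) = 56.14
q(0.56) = -3.26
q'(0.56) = -5.84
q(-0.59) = 3.03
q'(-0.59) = -4.44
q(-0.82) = 3.97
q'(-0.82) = -3.69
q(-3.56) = -9.84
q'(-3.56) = 17.52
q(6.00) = 52.97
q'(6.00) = 41.31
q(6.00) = 52.97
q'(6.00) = 41.31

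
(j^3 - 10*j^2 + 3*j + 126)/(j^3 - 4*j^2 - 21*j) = (j - 6)/j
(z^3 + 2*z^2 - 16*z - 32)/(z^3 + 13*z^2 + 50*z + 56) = (z - 4)/(z + 7)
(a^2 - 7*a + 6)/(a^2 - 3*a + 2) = (a - 6)/(a - 2)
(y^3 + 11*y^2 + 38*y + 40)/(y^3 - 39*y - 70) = (y + 4)/(y - 7)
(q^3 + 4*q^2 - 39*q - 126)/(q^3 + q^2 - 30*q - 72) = (q + 7)/(q + 4)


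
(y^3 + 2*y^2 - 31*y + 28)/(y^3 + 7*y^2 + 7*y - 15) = (y^2 + 3*y - 28)/(y^2 + 8*y + 15)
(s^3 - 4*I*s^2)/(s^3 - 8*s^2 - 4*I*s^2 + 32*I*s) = s/(s - 8)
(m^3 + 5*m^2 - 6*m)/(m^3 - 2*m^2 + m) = (m + 6)/(m - 1)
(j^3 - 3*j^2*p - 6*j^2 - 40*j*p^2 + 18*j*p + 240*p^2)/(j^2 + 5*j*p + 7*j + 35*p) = (j^2 - 8*j*p - 6*j + 48*p)/(j + 7)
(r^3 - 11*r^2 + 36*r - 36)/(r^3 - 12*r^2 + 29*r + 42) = (r^2 - 5*r + 6)/(r^2 - 6*r - 7)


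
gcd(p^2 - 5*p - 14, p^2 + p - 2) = p + 2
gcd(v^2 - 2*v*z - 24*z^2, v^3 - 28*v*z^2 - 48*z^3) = -v^2 + 2*v*z + 24*z^2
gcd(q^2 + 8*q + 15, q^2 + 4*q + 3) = q + 3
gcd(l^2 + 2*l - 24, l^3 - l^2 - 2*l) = 1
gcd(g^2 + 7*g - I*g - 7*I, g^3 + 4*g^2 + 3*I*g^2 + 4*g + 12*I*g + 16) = g - I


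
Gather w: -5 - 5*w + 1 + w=-4*w - 4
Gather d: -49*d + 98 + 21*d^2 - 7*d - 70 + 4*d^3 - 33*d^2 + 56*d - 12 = 4*d^3 - 12*d^2 + 16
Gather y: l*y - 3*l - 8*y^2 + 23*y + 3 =-3*l - 8*y^2 + y*(l + 23) + 3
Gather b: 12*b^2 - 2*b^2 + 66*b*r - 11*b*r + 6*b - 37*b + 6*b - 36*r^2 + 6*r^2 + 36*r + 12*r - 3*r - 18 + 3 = 10*b^2 + b*(55*r - 25) - 30*r^2 + 45*r - 15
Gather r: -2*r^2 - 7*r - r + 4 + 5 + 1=-2*r^2 - 8*r + 10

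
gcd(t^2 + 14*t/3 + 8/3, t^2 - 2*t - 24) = t + 4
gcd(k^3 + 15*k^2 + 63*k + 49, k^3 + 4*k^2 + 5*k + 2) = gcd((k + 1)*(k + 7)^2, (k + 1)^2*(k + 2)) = k + 1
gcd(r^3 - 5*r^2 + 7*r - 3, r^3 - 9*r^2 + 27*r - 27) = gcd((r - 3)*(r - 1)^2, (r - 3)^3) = r - 3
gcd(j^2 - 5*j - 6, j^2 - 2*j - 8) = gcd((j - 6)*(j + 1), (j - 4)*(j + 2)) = 1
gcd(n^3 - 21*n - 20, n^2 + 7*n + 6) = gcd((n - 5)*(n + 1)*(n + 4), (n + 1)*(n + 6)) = n + 1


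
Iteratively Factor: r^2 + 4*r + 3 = (r + 1)*(r + 3)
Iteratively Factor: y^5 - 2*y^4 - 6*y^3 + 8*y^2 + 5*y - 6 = (y - 1)*(y^4 - y^3 - 7*y^2 + y + 6) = (y - 1)^2*(y^3 - 7*y - 6) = (y - 1)^2*(y + 2)*(y^2 - 2*y - 3) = (y - 3)*(y - 1)^2*(y + 2)*(y + 1)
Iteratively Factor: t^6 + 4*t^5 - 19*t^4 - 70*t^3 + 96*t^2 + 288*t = (t + 2)*(t^5 + 2*t^4 - 23*t^3 - 24*t^2 + 144*t) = (t - 3)*(t + 2)*(t^4 + 5*t^3 - 8*t^2 - 48*t) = t*(t - 3)*(t + 2)*(t^3 + 5*t^2 - 8*t - 48) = t*(t - 3)^2*(t + 2)*(t^2 + 8*t + 16) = t*(t - 3)^2*(t + 2)*(t + 4)*(t + 4)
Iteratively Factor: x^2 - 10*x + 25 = (x - 5)*(x - 5)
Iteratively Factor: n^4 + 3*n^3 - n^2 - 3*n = (n)*(n^3 + 3*n^2 - n - 3) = n*(n - 1)*(n^2 + 4*n + 3) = n*(n - 1)*(n + 1)*(n + 3)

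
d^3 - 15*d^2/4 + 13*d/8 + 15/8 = (d - 3)*(d - 5/4)*(d + 1/2)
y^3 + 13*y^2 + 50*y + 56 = (y + 2)*(y + 4)*(y + 7)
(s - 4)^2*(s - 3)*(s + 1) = s^4 - 10*s^3 + 29*s^2 - 8*s - 48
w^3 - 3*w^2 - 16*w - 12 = (w - 6)*(w + 1)*(w + 2)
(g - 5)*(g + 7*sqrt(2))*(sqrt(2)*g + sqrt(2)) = sqrt(2)*g^3 - 4*sqrt(2)*g^2 + 14*g^2 - 56*g - 5*sqrt(2)*g - 70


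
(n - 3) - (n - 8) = 5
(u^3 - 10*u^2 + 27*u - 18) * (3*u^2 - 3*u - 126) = 3*u^5 - 33*u^4 - 15*u^3 + 1125*u^2 - 3348*u + 2268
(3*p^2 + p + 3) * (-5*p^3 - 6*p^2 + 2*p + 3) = -15*p^5 - 23*p^4 - 15*p^3 - 7*p^2 + 9*p + 9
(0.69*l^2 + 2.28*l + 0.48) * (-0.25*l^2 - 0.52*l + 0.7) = -0.1725*l^4 - 0.9288*l^3 - 0.8226*l^2 + 1.3464*l + 0.336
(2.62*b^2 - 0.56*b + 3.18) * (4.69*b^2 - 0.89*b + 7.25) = 12.2878*b^4 - 4.9582*b^3 + 34.4076*b^2 - 6.8902*b + 23.055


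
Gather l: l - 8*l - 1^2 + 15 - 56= -7*l - 42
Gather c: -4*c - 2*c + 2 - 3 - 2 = -6*c - 3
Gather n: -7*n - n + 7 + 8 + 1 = 16 - 8*n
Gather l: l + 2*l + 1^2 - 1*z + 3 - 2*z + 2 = 3*l - 3*z + 6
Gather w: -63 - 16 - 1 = -80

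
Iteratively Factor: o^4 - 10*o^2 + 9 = (o + 1)*(o^3 - o^2 - 9*o + 9) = (o - 3)*(o + 1)*(o^2 + 2*o - 3) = (o - 3)*(o - 1)*(o + 1)*(o + 3)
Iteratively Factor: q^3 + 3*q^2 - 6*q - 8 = (q + 4)*(q^2 - q - 2) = (q + 1)*(q + 4)*(q - 2)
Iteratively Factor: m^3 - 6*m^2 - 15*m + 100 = (m - 5)*(m^2 - m - 20) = (m - 5)^2*(m + 4)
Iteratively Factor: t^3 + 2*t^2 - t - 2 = (t + 1)*(t^2 + t - 2) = (t - 1)*(t + 1)*(t + 2)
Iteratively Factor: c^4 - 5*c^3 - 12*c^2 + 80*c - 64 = (c + 4)*(c^3 - 9*c^2 + 24*c - 16) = (c - 4)*(c + 4)*(c^2 - 5*c + 4) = (c - 4)^2*(c + 4)*(c - 1)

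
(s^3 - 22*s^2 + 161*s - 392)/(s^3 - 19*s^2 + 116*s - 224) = (s - 7)/(s - 4)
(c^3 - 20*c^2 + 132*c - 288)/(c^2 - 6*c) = c - 14 + 48/c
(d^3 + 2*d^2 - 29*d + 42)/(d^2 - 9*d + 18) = (d^2 + 5*d - 14)/(d - 6)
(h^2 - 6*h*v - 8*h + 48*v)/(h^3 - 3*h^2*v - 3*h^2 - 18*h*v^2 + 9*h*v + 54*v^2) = (h - 8)/(h^2 + 3*h*v - 3*h - 9*v)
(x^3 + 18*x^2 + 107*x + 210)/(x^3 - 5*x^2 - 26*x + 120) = (x^2 + 13*x + 42)/(x^2 - 10*x + 24)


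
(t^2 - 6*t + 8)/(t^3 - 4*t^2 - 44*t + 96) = (t - 4)/(t^2 - 2*t - 48)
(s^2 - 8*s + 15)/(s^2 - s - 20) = (s - 3)/(s + 4)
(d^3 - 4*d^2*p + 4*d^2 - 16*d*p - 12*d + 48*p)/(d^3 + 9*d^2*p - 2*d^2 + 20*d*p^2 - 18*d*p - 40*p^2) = (d^2 - 4*d*p + 6*d - 24*p)/(d^2 + 9*d*p + 20*p^2)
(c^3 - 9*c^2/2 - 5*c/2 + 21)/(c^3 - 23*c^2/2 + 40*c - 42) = (c^2 - c - 6)/(c^2 - 8*c + 12)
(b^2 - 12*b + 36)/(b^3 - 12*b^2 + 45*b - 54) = (b - 6)/(b^2 - 6*b + 9)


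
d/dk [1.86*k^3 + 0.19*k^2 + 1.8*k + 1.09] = 5.58*k^2 + 0.38*k + 1.8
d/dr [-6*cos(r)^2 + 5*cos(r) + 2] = (12*cos(r) - 5)*sin(r)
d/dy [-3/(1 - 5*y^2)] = -30*y/(5*y^2 - 1)^2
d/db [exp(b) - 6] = exp(b)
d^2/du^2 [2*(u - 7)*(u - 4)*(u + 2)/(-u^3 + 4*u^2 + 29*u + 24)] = 20*(u^6 - 21*u^5 + 75*u^4 + 249*u^3 - 672*u^2 - 4704*u - 6472)/(u^9 - 12*u^8 - 39*u^7 + 560*u^6 + 1707*u^5 - 7068*u^4 - 39365*u^3 - 67464*u^2 - 50112*u - 13824)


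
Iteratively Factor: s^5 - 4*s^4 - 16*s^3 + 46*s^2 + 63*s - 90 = (s + 2)*(s^4 - 6*s^3 - 4*s^2 + 54*s - 45) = (s - 5)*(s + 2)*(s^3 - s^2 - 9*s + 9) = (s - 5)*(s + 2)*(s + 3)*(s^2 - 4*s + 3) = (s - 5)*(s - 1)*(s + 2)*(s + 3)*(s - 3)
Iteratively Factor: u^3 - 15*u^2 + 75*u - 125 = (u - 5)*(u^2 - 10*u + 25) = (u - 5)^2*(u - 5)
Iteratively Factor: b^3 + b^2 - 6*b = (b - 2)*(b^2 + 3*b) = (b - 2)*(b + 3)*(b)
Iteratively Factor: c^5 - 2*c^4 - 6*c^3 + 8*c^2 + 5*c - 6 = (c - 1)*(c^4 - c^3 - 7*c^2 + c + 6) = (c - 3)*(c - 1)*(c^3 + 2*c^2 - c - 2) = (c - 3)*(c - 1)*(c + 1)*(c^2 + c - 2) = (c - 3)*(c - 1)^2*(c + 1)*(c + 2)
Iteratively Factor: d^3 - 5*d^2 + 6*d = (d - 2)*(d^2 - 3*d) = (d - 3)*(d - 2)*(d)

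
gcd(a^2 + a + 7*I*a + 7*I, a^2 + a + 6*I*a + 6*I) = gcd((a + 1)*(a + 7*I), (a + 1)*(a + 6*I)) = a + 1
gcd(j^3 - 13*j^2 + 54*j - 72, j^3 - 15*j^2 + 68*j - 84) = j - 6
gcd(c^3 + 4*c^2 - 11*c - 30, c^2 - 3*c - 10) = c + 2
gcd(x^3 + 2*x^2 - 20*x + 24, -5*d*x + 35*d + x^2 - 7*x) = 1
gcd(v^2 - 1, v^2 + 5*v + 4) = v + 1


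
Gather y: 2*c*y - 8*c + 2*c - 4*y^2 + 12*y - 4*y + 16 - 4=-6*c - 4*y^2 + y*(2*c + 8) + 12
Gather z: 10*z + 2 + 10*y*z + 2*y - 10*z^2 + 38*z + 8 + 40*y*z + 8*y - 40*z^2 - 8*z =10*y - 50*z^2 + z*(50*y + 40) + 10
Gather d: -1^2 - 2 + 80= 77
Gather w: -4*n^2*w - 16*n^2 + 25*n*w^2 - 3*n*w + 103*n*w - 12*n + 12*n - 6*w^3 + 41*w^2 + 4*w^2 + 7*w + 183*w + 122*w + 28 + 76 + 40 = -16*n^2 - 6*w^3 + w^2*(25*n + 45) + w*(-4*n^2 + 100*n + 312) + 144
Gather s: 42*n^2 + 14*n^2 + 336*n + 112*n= 56*n^2 + 448*n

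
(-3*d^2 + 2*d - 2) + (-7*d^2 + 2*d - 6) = -10*d^2 + 4*d - 8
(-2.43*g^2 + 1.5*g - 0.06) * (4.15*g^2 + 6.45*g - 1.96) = -10.0845*g^4 - 9.4485*g^3 + 14.1888*g^2 - 3.327*g + 0.1176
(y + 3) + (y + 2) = 2*y + 5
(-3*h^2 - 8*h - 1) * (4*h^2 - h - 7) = -12*h^4 - 29*h^3 + 25*h^2 + 57*h + 7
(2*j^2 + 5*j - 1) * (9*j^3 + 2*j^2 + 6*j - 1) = 18*j^5 + 49*j^4 + 13*j^3 + 26*j^2 - 11*j + 1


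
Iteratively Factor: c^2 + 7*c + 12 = (c + 3)*(c + 4)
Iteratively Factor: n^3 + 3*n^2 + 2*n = (n + 2)*(n^2 + n) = (n + 1)*(n + 2)*(n)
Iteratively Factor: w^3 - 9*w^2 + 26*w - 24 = (w - 2)*(w^2 - 7*w + 12) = (w - 4)*(w - 2)*(w - 3)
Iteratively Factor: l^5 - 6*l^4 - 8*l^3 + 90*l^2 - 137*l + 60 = (l - 3)*(l^4 - 3*l^3 - 17*l^2 + 39*l - 20) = (l - 3)*(l + 4)*(l^3 - 7*l^2 + 11*l - 5) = (l - 3)*(l - 1)*(l + 4)*(l^2 - 6*l + 5) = (l - 3)*(l - 1)^2*(l + 4)*(l - 5)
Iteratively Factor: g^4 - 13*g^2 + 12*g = (g - 1)*(g^3 + g^2 - 12*g) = (g - 3)*(g - 1)*(g^2 + 4*g) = (g - 3)*(g - 1)*(g + 4)*(g)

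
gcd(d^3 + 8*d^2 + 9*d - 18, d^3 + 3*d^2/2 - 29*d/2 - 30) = d + 3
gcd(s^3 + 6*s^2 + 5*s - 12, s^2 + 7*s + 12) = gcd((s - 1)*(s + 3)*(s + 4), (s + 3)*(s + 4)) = s^2 + 7*s + 12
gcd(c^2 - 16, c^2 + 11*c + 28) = c + 4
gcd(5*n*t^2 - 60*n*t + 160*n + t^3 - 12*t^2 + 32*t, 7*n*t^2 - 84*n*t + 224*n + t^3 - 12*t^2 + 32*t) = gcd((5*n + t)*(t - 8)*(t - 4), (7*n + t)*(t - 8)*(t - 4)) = t^2 - 12*t + 32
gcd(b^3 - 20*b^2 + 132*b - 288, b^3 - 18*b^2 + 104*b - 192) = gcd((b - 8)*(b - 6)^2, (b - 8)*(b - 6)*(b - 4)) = b^2 - 14*b + 48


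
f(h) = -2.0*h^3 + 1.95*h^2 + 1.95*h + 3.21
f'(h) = -6.0*h^2 + 3.9*h + 1.95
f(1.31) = 4.61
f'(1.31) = -3.24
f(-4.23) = 181.23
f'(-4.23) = -121.90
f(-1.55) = 12.32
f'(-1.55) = -18.51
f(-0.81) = 3.97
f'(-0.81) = -5.15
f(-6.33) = 576.27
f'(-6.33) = -263.15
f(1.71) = 2.25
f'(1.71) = -8.93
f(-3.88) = 141.82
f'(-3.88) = -103.51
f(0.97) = 5.11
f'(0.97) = 0.09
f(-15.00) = 7162.71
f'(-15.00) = -1406.55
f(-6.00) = 493.71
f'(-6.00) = -237.45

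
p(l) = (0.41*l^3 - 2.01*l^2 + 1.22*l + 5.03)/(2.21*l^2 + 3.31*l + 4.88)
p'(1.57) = -0.28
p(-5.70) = -2.48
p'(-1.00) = 1.82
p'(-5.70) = 0.17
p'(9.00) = 0.16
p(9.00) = 0.71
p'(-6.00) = 0.17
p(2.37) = 0.08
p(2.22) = 0.10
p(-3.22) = -1.95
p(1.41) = 0.28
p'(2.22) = -0.13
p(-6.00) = -2.53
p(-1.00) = 0.37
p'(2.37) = -0.10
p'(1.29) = -0.38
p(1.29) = 0.32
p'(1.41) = -0.34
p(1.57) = 0.23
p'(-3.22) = 0.33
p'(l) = (-4.42*l - 3.31)*(0.41*l^3 - 2.01*l^2 + 1.22*l + 5.03)/(2.21*l^2 + 3.31*l + 4.88)^2 + (1.23*l^2 - 4.02*l + 1.22)/(2.21*l^2 + 3.31*l + 4.88)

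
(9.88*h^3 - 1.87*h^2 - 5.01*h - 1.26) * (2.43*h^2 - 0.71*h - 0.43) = 24.0084*h^5 - 11.5589*h^4 - 15.095*h^3 + 1.2994*h^2 + 3.0489*h + 0.5418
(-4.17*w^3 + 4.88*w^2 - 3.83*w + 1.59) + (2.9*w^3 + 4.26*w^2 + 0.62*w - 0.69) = -1.27*w^3 + 9.14*w^2 - 3.21*w + 0.9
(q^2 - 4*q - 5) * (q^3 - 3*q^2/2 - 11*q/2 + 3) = q^5 - 11*q^4/2 - 9*q^3/2 + 65*q^2/2 + 31*q/2 - 15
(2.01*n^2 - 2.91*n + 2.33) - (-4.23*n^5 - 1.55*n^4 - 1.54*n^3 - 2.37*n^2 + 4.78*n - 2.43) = 4.23*n^5 + 1.55*n^4 + 1.54*n^3 + 4.38*n^2 - 7.69*n + 4.76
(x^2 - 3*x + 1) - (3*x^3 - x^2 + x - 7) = -3*x^3 + 2*x^2 - 4*x + 8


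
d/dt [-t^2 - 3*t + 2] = -2*t - 3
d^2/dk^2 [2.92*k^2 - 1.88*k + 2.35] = 5.84000000000000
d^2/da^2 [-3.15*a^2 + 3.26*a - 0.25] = -6.30000000000000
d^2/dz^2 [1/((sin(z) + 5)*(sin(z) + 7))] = 2*(-2*sin(z)^4 - 18*sin(z)^3 + sin(z)^2 + 246*sin(z) + 109)/((sin(z) + 5)^3*(sin(z) + 7)^3)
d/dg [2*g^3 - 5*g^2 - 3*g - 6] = 6*g^2 - 10*g - 3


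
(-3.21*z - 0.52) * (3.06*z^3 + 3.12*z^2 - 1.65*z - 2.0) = -9.8226*z^4 - 11.6064*z^3 + 3.6741*z^2 + 7.278*z + 1.04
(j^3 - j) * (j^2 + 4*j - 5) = j^5 + 4*j^4 - 6*j^3 - 4*j^2 + 5*j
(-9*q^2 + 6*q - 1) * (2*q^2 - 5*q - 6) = -18*q^4 + 57*q^3 + 22*q^2 - 31*q + 6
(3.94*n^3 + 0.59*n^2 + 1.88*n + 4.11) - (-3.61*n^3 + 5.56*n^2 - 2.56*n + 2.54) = 7.55*n^3 - 4.97*n^2 + 4.44*n + 1.57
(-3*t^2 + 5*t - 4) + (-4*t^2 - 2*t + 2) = -7*t^2 + 3*t - 2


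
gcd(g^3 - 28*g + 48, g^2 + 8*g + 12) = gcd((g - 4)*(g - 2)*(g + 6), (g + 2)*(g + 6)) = g + 6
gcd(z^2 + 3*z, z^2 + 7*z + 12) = z + 3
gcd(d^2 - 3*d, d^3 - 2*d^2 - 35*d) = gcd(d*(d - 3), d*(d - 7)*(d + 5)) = d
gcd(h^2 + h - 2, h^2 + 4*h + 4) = h + 2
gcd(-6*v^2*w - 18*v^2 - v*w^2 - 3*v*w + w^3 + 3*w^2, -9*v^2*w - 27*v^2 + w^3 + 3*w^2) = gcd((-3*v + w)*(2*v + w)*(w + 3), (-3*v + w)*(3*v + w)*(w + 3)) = 3*v*w + 9*v - w^2 - 3*w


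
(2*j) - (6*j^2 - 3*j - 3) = -6*j^2 + 5*j + 3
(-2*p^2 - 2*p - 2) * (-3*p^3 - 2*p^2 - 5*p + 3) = 6*p^5 + 10*p^4 + 20*p^3 + 8*p^2 + 4*p - 6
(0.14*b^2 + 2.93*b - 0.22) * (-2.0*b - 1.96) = -0.28*b^3 - 6.1344*b^2 - 5.3028*b + 0.4312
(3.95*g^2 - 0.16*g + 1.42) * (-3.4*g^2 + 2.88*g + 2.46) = -13.43*g^4 + 11.92*g^3 + 4.4282*g^2 + 3.696*g + 3.4932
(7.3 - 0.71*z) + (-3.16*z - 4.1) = 3.2 - 3.87*z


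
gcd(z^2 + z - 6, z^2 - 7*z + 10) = z - 2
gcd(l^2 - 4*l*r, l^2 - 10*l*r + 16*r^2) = 1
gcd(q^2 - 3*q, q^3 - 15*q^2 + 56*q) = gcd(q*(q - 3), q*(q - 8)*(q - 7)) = q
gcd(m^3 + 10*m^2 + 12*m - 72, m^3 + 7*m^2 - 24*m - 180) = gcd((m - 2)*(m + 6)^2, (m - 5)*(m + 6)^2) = m^2 + 12*m + 36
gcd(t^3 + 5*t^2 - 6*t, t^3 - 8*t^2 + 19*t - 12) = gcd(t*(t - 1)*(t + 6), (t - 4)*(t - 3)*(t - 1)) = t - 1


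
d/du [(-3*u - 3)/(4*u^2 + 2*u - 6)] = 3*(u^2 + 2*u + 2)/(4*u^4 + 4*u^3 - 11*u^2 - 6*u + 9)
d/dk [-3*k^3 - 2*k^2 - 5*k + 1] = -9*k^2 - 4*k - 5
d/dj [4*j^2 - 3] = 8*j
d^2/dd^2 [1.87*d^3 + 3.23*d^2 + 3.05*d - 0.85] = 11.22*d + 6.46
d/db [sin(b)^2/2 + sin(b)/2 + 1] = sin(2*b)/2 + cos(b)/2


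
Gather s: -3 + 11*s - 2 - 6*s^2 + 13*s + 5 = -6*s^2 + 24*s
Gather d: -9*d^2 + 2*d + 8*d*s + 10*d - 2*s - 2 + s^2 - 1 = -9*d^2 + d*(8*s + 12) + s^2 - 2*s - 3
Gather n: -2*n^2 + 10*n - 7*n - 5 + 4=-2*n^2 + 3*n - 1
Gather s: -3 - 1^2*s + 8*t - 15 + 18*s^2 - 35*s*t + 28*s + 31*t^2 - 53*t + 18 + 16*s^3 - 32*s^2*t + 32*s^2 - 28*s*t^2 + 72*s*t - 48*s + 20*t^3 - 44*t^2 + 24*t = 16*s^3 + s^2*(50 - 32*t) + s*(-28*t^2 + 37*t - 21) + 20*t^3 - 13*t^2 - 21*t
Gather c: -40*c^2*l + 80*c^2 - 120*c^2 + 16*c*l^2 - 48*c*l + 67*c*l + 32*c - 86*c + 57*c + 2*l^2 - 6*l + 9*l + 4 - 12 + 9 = c^2*(-40*l - 40) + c*(16*l^2 + 19*l + 3) + 2*l^2 + 3*l + 1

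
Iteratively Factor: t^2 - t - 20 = (t + 4)*(t - 5)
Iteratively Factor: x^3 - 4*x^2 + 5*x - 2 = (x - 2)*(x^2 - 2*x + 1) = (x - 2)*(x - 1)*(x - 1)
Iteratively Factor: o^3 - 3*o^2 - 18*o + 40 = (o - 5)*(o^2 + 2*o - 8) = (o - 5)*(o - 2)*(o + 4)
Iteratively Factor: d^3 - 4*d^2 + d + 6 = (d + 1)*(d^2 - 5*d + 6) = (d - 3)*(d + 1)*(d - 2)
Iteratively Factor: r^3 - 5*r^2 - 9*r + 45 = (r - 3)*(r^2 - 2*r - 15) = (r - 3)*(r + 3)*(r - 5)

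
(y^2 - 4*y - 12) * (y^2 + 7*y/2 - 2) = y^4 - y^3/2 - 28*y^2 - 34*y + 24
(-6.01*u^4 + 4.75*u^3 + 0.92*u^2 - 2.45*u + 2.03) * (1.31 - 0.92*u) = 5.5292*u^5 - 12.2431*u^4 + 5.3761*u^3 + 3.4592*u^2 - 5.0771*u + 2.6593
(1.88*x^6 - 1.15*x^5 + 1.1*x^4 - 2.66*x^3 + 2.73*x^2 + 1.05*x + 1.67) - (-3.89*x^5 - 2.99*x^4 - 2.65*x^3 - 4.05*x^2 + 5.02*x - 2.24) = 1.88*x^6 + 2.74*x^5 + 4.09*x^4 - 0.0100000000000002*x^3 + 6.78*x^2 - 3.97*x + 3.91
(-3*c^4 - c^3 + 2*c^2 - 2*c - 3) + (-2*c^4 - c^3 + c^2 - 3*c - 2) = -5*c^4 - 2*c^3 + 3*c^2 - 5*c - 5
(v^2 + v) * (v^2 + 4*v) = v^4 + 5*v^3 + 4*v^2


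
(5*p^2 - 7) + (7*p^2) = 12*p^2 - 7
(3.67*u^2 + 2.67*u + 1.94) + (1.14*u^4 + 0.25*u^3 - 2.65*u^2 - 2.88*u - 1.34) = 1.14*u^4 + 0.25*u^3 + 1.02*u^2 - 0.21*u + 0.6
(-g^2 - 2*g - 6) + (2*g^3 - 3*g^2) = 2*g^3 - 4*g^2 - 2*g - 6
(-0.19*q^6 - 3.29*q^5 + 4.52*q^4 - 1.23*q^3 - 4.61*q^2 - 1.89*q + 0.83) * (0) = 0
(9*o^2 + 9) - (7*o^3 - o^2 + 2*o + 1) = -7*o^3 + 10*o^2 - 2*o + 8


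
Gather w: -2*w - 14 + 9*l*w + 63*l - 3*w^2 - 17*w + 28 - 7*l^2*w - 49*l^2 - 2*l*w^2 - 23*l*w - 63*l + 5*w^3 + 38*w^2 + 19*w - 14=-49*l^2 + 5*w^3 + w^2*(35 - 2*l) + w*(-7*l^2 - 14*l)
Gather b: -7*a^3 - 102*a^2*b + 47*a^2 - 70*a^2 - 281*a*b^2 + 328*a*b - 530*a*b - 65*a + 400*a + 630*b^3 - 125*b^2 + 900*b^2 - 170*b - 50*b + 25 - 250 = -7*a^3 - 23*a^2 + 335*a + 630*b^3 + b^2*(775 - 281*a) + b*(-102*a^2 - 202*a - 220) - 225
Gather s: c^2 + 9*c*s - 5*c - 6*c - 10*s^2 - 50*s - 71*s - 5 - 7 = c^2 - 11*c - 10*s^2 + s*(9*c - 121) - 12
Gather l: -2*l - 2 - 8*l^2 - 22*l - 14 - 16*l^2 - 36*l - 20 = -24*l^2 - 60*l - 36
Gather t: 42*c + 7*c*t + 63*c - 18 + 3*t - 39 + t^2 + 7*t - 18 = 105*c + t^2 + t*(7*c + 10) - 75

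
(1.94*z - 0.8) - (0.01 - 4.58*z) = 6.52*z - 0.81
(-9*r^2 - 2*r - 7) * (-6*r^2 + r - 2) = 54*r^4 + 3*r^3 + 58*r^2 - 3*r + 14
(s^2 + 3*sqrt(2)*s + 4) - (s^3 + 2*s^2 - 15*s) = -s^3 - s^2 + 3*sqrt(2)*s + 15*s + 4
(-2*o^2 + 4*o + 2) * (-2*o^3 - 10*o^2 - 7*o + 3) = 4*o^5 + 12*o^4 - 30*o^3 - 54*o^2 - 2*o + 6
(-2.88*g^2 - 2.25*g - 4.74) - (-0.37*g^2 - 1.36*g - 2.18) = -2.51*g^2 - 0.89*g - 2.56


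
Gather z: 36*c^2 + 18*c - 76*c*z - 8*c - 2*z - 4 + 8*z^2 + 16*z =36*c^2 + 10*c + 8*z^2 + z*(14 - 76*c) - 4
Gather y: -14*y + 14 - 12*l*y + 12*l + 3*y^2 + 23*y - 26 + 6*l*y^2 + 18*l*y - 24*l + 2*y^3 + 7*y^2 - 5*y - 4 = -12*l + 2*y^3 + y^2*(6*l + 10) + y*(6*l + 4) - 16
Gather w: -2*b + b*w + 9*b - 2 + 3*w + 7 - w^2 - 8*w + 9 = 7*b - w^2 + w*(b - 5) + 14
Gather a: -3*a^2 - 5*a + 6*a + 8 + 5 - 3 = -3*a^2 + a + 10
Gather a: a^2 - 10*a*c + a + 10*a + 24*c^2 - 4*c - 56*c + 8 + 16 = a^2 + a*(11 - 10*c) + 24*c^2 - 60*c + 24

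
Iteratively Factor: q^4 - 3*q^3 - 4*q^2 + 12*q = (q)*(q^3 - 3*q^2 - 4*q + 12) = q*(q - 3)*(q^2 - 4) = q*(q - 3)*(q - 2)*(q + 2)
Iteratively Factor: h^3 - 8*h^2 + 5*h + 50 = (h + 2)*(h^2 - 10*h + 25) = (h - 5)*(h + 2)*(h - 5)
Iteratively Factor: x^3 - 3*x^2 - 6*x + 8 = (x - 1)*(x^2 - 2*x - 8) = (x - 1)*(x + 2)*(x - 4)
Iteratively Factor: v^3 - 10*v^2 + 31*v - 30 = (v - 5)*(v^2 - 5*v + 6) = (v - 5)*(v - 2)*(v - 3)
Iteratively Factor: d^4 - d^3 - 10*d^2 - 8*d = (d)*(d^3 - d^2 - 10*d - 8) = d*(d - 4)*(d^2 + 3*d + 2) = d*(d - 4)*(d + 2)*(d + 1)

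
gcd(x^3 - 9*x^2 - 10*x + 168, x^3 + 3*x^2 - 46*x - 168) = x^2 - 3*x - 28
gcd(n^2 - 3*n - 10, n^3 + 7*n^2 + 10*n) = n + 2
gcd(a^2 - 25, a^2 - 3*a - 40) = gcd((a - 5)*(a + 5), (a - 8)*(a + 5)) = a + 5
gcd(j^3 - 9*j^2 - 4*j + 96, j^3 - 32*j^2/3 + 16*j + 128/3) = j^2 - 12*j + 32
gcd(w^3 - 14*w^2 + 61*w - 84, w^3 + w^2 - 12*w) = w - 3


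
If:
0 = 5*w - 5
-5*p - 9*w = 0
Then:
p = -9/5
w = 1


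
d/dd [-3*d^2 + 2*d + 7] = 2 - 6*d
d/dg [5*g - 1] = 5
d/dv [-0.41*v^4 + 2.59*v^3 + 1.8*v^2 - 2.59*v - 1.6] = -1.64*v^3 + 7.77*v^2 + 3.6*v - 2.59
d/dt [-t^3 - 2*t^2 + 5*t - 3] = -3*t^2 - 4*t + 5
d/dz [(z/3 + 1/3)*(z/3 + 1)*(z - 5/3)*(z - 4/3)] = 4*z^3/9 + z^2/3 - 122*z/81 - 1/81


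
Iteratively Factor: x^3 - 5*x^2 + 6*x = (x - 2)*(x^2 - 3*x) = x*(x - 2)*(x - 3)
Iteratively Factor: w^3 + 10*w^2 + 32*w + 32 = (w + 4)*(w^2 + 6*w + 8) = (w + 2)*(w + 4)*(w + 4)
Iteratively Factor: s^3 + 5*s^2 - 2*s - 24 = (s + 4)*(s^2 + s - 6) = (s + 3)*(s + 4)*(s - 2)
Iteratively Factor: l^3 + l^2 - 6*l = (l)*(l^2 + l - 6) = l*(l + 3)*(l - 2)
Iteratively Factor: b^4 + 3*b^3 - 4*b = (b + 2)*(b^3 + b^2 - 2*b) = b*(b + 2)*(b^2 + b - 2) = b*(b - 1)*(b + 2)*(b + 2)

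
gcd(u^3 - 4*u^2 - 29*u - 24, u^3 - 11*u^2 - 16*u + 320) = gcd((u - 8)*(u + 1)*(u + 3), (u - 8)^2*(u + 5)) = u - 8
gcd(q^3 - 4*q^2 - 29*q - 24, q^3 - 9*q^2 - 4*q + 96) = q^2 - 5*q - 24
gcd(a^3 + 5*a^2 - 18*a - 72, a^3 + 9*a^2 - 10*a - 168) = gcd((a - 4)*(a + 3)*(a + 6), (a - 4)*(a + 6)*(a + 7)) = a^2 + 2*a - 24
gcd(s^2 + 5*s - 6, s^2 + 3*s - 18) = s + 6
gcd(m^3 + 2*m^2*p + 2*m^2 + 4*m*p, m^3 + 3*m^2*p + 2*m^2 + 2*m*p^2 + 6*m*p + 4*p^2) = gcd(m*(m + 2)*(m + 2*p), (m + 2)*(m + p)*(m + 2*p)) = m^2 + 2*m*p + 2*m + 4*p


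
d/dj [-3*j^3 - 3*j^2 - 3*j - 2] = -9*j^2 - 6*j - 3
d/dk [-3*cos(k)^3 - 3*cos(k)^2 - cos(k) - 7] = (3*cos(k) + 1)^2*sin(k)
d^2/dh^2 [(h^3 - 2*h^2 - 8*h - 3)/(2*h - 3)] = 2*(4*h^3 - 18*h^2 + 27*h - 78)/(8*h^3 - 36*h^2 + 54*h - 27)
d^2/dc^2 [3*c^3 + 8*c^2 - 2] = 18*c + 16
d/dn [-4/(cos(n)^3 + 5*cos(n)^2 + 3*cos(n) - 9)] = 4*(3*sin(n)^2 - 10*cos(n) - 6)*sin(n)/((cos(n) - 1)^2*(cos(n) + 3)^4)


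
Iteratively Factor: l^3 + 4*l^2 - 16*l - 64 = (l + 4)*(l^2 - 16) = (l - 4)*(l + 4)*(l + 4)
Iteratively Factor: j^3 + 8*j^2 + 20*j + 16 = (j + 2)*(j^2 + 6*j + 8) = (j + 2)^2*(j + 4)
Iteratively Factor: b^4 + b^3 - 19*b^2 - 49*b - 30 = (b + 2)*(b^3 - b^2 - 17*b - 15) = (b - 5)*(b + 2)*(b^2 + 4*b + 3) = (b - 5)*(b + 1)*(b + 2)*(b + 3)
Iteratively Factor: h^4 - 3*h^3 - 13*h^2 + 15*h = (h - 1)*(h^3 - 2*h^2 - 15*h) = (h - 5)*(h - 1)*(h^2 + 3*h) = h*(h - 5)*(h - 1)*(h + 3)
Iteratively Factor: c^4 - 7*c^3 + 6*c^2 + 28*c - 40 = (c + 2)*(c^3 - 9*c^2 + 24*c - 20) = (c - 2)*(c + 2)*(c^2 - 7*c + 10) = (c - 2)^2*(c + 2)*(c - 5)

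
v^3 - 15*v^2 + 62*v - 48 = (v - 8)*(v - 6)*(v - 1)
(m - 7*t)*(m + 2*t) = m^2 - 5*m*t - 14*t^2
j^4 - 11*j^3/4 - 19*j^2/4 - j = j*(j - 4)*(j + 1/4)*(j + 1)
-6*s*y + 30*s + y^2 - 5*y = (-6*s + y)*(y - 5)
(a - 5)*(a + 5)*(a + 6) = a^3 + 6*a^2 - 25*a - 150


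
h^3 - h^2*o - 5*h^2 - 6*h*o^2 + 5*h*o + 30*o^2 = (h - 5)*(h - 3*o)*(h + 2*o)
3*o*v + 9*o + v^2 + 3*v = (3*o + v)*(v + 3)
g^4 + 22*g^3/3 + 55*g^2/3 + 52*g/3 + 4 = (g + 1/3)*(g + 2)^2*(g + 3)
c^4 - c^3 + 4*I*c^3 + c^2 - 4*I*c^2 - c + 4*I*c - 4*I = (c - 1)*(c - I)*(c + I)*(c + 4*I)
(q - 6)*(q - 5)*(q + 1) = q^3 - 10*q^2 + 19*q + 30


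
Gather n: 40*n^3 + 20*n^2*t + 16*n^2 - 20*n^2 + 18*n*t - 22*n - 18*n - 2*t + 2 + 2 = 40*n^3 + n^2*(20*t - 4) + n*(18*t - 40) - 2*t + 4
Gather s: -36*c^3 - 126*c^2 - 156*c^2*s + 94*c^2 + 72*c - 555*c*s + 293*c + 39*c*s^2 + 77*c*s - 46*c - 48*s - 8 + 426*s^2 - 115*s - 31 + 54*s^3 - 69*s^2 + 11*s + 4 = -36*c^3 - 32*c^2 + 319*c + 54*s^3 + s^2*(39*c + 357) + s*(-156*c^2 - 478*c - 152) - 35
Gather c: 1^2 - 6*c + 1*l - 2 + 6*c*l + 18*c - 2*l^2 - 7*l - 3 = c*(6*l + 12) - 2*l^2 - 6*l - 4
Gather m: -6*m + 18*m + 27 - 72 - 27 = 12*m - 72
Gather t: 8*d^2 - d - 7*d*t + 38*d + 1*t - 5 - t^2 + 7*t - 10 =8*d^2 + 37*d - t^2 + t*(8 - 7*d) - 15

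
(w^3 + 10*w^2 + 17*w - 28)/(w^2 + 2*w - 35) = (w^2 + 3*w - 4)/(w - 5)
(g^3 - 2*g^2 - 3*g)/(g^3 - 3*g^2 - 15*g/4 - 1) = 4*g*(-g^2 + 2*g + 3)/(-4*g^3 + 12*g^2 + 15*g + 4)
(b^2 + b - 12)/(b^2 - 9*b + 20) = (b^2 + b - 12)/(b^2 - 9*b + 20)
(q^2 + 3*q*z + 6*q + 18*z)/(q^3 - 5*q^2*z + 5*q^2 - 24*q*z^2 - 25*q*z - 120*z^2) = (-q - 6)/(-q^2 + 8*q*z - 5*q + 40*z)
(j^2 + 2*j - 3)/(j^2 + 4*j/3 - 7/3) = 3*(j + 3)/(3*j + 7)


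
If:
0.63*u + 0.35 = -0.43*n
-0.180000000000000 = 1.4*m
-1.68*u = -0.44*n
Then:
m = -0.13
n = -0.59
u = -0.15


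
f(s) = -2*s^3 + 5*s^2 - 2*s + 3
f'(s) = -6*s^2 + 10*s - 2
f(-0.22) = 3.70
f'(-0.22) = -4.49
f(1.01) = 4.02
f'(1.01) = 1.98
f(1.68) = 4.27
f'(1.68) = -2.13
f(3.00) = -12.00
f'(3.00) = -26.00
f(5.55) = -196.00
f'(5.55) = -131.32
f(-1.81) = 34.86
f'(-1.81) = -39.76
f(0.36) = 2.83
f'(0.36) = 0.82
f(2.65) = -4.41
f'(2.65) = -17.64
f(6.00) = -261.00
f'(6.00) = -158.00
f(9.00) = -1068.00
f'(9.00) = -398.00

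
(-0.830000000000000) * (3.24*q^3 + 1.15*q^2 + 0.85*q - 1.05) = -2.6892*q^3 - 0.9545*q^2 - 0.7055*q + 0.8715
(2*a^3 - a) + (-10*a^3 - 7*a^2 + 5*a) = -8*a^3 - 7*a^2 + 4*a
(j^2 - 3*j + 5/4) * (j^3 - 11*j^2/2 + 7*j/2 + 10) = j^5 - 17*j^4/2 + 85*j^3/4 - 59*j^2/8 - 205*j/8 + 25/2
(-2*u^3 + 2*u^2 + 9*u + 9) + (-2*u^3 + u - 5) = -4*u^3 + 2*u^2 + 10*u + 4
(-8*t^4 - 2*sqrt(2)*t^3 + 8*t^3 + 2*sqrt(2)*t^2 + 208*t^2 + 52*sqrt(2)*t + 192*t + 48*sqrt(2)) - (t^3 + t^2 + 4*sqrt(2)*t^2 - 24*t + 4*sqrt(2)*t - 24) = -8*t^4 - 2*sqrt(2)*t^3 + 7*t^3 - 2*sqrt(2)*t^2 + 207*t^2 + 48*sqrt(2)*t + 216*t + 24 + 48*sqrt(2)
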